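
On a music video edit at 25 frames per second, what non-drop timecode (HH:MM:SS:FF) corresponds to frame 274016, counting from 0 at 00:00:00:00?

03:02:40:16

274016 ÷ 25 = 10960 full seconds, remainder 16 frames.
10960 s = 3 h 2 min 40 s.
Timecode: 03:02:40:16.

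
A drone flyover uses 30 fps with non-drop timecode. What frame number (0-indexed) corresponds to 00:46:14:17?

Total seconds to the label: (0 × 3600 + 46 × 60 + 14) = 2774.
Frame index = 2774 × 30 + 17 = 83237.

frame 83237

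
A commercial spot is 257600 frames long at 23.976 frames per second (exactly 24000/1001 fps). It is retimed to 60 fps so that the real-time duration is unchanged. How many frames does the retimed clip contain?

Target frames = source frames × (target rate / source rate) = 257600 × (60)/(24000/1001) = 257600 × 1001/400 = 644644.

644644 frames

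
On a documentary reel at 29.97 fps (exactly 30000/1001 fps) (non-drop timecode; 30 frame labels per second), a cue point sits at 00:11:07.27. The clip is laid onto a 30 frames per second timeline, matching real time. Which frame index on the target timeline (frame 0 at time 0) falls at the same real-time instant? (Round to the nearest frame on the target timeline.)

frame 20057

Source frame index: (0×3600 + 11×60 + 7) × 30 + 27 = 20037.
Real time: 20037 / (30000/1001) = 6685679/10000 s.
Target frame: (6685679/10000) × (30) = 20057037/1000 ≈ 20057.037 → 20057.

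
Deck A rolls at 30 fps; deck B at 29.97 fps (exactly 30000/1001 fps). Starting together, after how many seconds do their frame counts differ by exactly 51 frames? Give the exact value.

1701.7 seconds

The gap grows by |30000/1001 − 30| = 30/1001 frames per second.
Time for a 51-frame gap: 51 ÷ (30/1001) = 1701.7 s.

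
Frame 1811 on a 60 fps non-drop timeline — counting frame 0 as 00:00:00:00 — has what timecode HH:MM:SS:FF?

00:00:30:11

1811 ÷ 60 = 30 full seconds, remainder 11 frames.
30 s = 0 h 0 min 30 s.
Timecode: 00:00:30:11.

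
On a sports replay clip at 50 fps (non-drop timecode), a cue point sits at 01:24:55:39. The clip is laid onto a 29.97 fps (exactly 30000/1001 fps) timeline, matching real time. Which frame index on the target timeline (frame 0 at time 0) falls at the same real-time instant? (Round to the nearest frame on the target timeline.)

frame 152721

Source frame index: (1×3600 + 24×60 + 55) × 50 + 39 = 254789.
Real time: 254789 / (50) = 254789/50 s.
Target frame: (254789/50) × (30000/1001) = 152873400/1001 ≈ 152720.679 → 152721.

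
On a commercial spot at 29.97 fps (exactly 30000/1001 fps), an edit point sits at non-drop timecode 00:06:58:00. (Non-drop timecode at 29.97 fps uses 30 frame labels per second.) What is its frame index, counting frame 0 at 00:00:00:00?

Total seconds to the label: (0 × 3600 + 6 × 60 + 58) = 418.
Frame index = 418 × 30 + 0 = 12540.

12540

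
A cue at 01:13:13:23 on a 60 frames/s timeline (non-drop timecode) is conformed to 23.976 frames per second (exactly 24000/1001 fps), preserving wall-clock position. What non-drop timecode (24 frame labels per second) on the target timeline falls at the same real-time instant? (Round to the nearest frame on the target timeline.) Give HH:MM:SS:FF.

01:13:09:00

Source frame index: (1×3600 + 13×60 + 13) × 60 + 23 = 263603.
Real time: 263603 / (60) = 263603/60 s.
Target frame: (263603/60) × (24000/1001) = 105441200/1001 ≈ 105335.864 → 105336.
At 24 labels/s: frame 105336 → 01:13:09:00.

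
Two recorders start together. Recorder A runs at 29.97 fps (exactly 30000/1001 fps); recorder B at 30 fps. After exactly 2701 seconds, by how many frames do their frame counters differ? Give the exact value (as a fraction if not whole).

81030/1001 frames

A emits 30000/1001 × 2701 = 81030000/1001 frames; B emits 30 × 2701 = 81030.
Difference = 81030/1001 frames (≈ 80.9491); B is ahead of A.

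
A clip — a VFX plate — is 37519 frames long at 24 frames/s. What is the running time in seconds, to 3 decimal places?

Running time = 37519 × 1/24 = 37519/24 s ≈ 1563.292 s.

1563.292 seconds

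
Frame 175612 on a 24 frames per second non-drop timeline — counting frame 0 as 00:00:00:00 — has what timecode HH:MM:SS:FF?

175612 ÷ 24 = 7317 full seconds, remainder 4 frames.
7317 s = 2 h 1 min 57 s.
Timecode: 02:01:57:04.

02:01:57:04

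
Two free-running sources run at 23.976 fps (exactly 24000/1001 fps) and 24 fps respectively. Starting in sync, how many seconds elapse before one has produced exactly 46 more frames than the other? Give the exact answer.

The gap grows by |24 − 24000/1001| = 24/1001 frames per second.
Time for a 46-frame gap: 46 ÷ (24/1001) = 23023/12 s.

23023/12 seconds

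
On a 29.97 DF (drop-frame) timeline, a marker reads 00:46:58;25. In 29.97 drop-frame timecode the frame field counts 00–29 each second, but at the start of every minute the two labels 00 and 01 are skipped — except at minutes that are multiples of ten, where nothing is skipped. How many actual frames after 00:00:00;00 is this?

84481

Complete 10-minute blocks: 4, each 17982 frames → 71928.
Remaining 6 whole minutes in the current block: 1800 + 5 × 1798 = 10790 frames.
Within the current minute: 58 × 30 + 25 − 2 = 1763 (labels ;00/;01 skipped at this minute). Total = 71928 + 10790 + 1763 = 84481.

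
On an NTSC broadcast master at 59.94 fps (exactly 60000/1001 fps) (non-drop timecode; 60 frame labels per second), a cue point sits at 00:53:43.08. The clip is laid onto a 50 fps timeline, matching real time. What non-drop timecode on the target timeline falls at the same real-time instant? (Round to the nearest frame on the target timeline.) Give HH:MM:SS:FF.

00:53:46:18

Source frame index: (0×3600 + 53×60 + 43) × 60 + 8 = 193388.
Real time: 193388 / (60000/1001) = 48395347/15000 s.
Target frame: (48395347/15000) × (50) = 48395347/300 ≈ 161317.823 → 161318.
At 50 labels/s: frame 161318 → 00:53:46:18.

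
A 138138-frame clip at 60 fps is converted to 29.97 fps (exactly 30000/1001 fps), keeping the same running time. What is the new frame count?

Target frames = source frames × (target rate / source rate) = 138138 × (30000/1001)/(60) = 138138 × 500/1001 = 69000.

69000 frames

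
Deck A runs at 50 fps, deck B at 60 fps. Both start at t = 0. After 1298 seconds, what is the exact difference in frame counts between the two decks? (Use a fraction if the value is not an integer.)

12980 frames

A emits 50 × 1298 = 64900 frames; B emits 60 × 1298 = 77880.
Difference = 12980 frames; B is ahead of A.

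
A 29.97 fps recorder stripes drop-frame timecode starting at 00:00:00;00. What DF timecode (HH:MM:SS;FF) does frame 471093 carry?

Each 10-minute DF block holds 10 × 60 × 30 − 9 × 2 = 17982 frames. 471093 ÷ 17982 → 26 full blocks, remainder 3561.
Within the partial block the first minute is 1800 frames and each further minute 1798, so 1 further minute boundary passed. Total skipped labels = 18 × 26 + 2 × 1 = 470.
Non-drop label index = 471093 + 470 = 471563; at 30 labels/s that is 04:21:58:23, i.e. DF 04:21:58;23.

04:21:58;23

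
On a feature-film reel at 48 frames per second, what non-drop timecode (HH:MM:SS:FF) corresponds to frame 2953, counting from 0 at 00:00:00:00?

00:01:01:25

2953 ÷ 48 = 61 full seconds, remainder 25 frames.
61 s = 0 h 1 min 1 s.
Timecode: 00:01:01:25.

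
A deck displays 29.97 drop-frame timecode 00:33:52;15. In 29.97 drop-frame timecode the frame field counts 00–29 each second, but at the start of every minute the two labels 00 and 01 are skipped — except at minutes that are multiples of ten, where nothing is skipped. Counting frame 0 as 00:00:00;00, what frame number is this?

60915

Complete 10-minute blocks: 3, each 17982 frames → 53946.
Remaining 3 whole minutes in the current block: 1800 + 2 × 1798 = 5396 frames.
Within the current minute: 52 × 30 + 15 − 2 = 1573 (labels ;00/;01 skipped at this minute). Total = 53946 + 5396 + 1573 = 60915.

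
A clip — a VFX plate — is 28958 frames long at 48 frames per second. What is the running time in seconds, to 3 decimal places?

603.292 seconds

Running time = 28958 × 1/48 = 14479/24 s ≈ 603.292 s.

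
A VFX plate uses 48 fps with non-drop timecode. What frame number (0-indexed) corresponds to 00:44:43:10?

128794

Total seconds to the label: (0 × 3600 + 44 × 60 + 43) = 2683.
Frame index = 2683 × 48 + 10 = 128794.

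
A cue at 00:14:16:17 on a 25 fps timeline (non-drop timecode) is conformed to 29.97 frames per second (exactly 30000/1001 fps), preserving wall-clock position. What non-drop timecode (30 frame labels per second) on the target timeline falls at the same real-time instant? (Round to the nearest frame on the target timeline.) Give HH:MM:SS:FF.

Source frame index: (0×3600 + 14×60 + 16) × 25 + 17 = 21417.
Real time: 21417 / (25) = 21417/25 s.
Target frame: (21417/25) × (30000/1001) = 2336400/91 ≈ 25674.725 → 25675.
At 30 labels/s: frame 25675 → 00:14:15:25.

00:14:15:25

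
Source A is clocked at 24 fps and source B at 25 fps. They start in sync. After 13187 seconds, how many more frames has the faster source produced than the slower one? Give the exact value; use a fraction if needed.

A emits 24 × 13187 = 316488 frames; B emits 25 × 13187 = 329675.
Difference = 13187 frames; B is ahead of A.

13187 frames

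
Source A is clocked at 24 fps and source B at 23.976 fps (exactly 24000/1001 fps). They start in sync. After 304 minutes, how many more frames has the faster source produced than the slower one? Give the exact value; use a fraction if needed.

437760/1001 frames

304 min = 18240 s.
A emits 24 × 18240 = 437760 frames; B emits 24000/1001 × 18240 = 437760000/1001.
Difference = 437760/1001 frames (≈ 437.3227); B is behind A.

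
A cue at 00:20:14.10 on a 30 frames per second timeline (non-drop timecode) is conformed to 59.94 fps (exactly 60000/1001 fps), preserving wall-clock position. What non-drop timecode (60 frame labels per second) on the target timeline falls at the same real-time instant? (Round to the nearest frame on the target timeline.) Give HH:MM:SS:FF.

Source frame index: (0×3600 + 20×60 + 14) × 30 + 10 = 36430.
Real time: 36430 / (30) = 3643/3 s.
Target frame: (3643/3) × (60000/1001) = 72860000/1001 ≈ 72787.213 → 72787.
At 60 labels/s: frame 72787 → 00:20:13:07.

00:20:13:07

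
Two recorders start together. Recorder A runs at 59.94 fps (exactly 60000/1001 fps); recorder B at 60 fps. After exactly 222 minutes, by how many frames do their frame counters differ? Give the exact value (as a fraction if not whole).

222 min = 13320 s.
A emits 60000/1001 × 13320 = 799200000/1001 frames; B emits 60 × 13320 = 799200.
Difference = 799200/1001 frames (≈ 798.4016); B is ahead of A.

799200/1001 frames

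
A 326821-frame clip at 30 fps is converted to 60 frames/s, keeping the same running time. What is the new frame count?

Target frames = source frames × (target rate / source rate) = 326821 × (60)/(30) = 326821 × 2 = 653642.

653642 frames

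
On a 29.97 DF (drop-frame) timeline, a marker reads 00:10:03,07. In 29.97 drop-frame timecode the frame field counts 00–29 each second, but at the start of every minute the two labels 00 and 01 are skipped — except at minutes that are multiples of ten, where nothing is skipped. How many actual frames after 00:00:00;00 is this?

18079

As if non-drop at 30 labels/s: (0 × 3600 + 10 × 60 + 3) × 30 + 7 = 18097.
Minute boundaries passed: 10; those not divisible by 10: 10 − 1 = 9; dropped labels = 2 × 9 = 18.
Actual frame index = 18097 − 18 = 18079.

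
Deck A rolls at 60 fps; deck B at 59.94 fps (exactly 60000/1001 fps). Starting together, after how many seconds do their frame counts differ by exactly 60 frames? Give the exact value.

1001 seconds

The gap grows by |60000/1001 − 60| = 60/1001 frames per second.
Time for a 60-frame gap: 60 ÷ (60/1001) = 1001 s.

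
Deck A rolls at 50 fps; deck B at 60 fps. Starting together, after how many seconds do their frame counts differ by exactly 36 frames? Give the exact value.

The gap grows by |60 − 50| = 10 frames per second.
Time for a 36-frame gap: 36 ÷ (10) = 3.6 s.

3.6 seconds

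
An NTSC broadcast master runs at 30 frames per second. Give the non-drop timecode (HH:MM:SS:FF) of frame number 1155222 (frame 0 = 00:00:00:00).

10:41:47:12

1155222 ÷ 30 = 38507 full seconds, remainder 12 frames.
38507 s = 10 h 41 min 47 s.
Timecode: 10:41:47:12.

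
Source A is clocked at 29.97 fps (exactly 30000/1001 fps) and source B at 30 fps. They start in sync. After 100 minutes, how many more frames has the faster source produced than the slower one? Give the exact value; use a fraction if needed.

100 min = 6000 s.
A emits 30000/1001 × 6000 = 180000000/1001 frames; B emits 30 × 6000 = 180000.
Difference = 180000/1001 frames (≈ 179.8202); B is ahead of A.

180000/1001 frames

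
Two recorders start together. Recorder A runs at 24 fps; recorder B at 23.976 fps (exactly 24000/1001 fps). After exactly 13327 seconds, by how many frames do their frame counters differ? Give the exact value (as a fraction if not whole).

319848/1001 frames

A emits 24 × 13327 = 319848 frames; B emits 24000/1001 × 13327 = 319848000/1001.
Difference = 319848/1001 frames (≈ 319.5285); B is behind A.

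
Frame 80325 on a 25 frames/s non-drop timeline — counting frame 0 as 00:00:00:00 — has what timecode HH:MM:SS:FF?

00:53:33:00

80325 ÷ 25 = 3213 full seconds, remainder 0 frames.
3213 s = 0 h 53 min 33 s.
Timecode: 00:53:33:00.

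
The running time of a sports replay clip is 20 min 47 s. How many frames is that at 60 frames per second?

20 min 47 s = 1247 s.
Frames = 1247 × 60 = 74820.

74820 frames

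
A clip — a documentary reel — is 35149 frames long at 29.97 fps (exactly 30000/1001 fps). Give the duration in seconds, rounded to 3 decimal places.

Running time = 35149 × 1001/30000 = 35184149/30000 s ≈ 1172.805 s.

1172.805 seconds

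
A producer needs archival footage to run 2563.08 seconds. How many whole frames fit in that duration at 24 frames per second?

Frames = 2563.08 × 24 = 1537848/25 ≈ 61513.9200.
Complete frames: 61513.

61513 frames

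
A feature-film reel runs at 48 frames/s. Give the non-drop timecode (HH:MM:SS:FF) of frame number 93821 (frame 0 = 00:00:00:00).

00:32:34:29

93821 ÷ 48 = 1954 full seconds, remainder 29 frames.
1954 s = 0 h 32 min 34 s.
Timecode: 00:32:34:29.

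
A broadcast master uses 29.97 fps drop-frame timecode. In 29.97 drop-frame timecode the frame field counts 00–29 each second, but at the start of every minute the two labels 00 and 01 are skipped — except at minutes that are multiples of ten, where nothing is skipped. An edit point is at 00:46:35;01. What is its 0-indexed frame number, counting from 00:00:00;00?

As if non-drop at 30 labels/s: (0 × 3600 + 46 × 60 + 35) × 30 + 1 = 83851.
Minute boundaries passed: 46; those not divisible by 10: 46 − 4 = 42; dropped labels = 2 × 42 = 84.
Actual frame index = 83851 − 84 = 83767.

83767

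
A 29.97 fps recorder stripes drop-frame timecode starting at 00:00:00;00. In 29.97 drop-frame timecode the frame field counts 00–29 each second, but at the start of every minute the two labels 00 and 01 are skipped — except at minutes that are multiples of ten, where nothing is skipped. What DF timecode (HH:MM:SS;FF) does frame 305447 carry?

02:49:51;23

Ten DF minutes hold 17982 frames, so frame 305447 lies in block 16 (frames 287712–305693) with 17735 frames into that block.
The block's first minute is 1800 frames and the rest 1798 each; 17735 frames reaches minute 9, so 16 × 18 + 9 × 2 = 306 labels have been skipped so far.
Adding those back, label number 305447 + 306 = 305753 at 30 labels/s is 10191 s + 23 f = 2 h 49 min 51 s frame 23, i.e. 02:49:51;23.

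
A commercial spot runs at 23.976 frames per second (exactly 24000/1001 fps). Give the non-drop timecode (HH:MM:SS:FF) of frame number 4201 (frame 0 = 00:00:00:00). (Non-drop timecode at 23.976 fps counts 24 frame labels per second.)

4201 ÷ 24 = 175 full seconds, remainder 1 frame.
175 s = 0 h 2 min 55 s.
Timecode: 00:02:55:01.

00:02:55:01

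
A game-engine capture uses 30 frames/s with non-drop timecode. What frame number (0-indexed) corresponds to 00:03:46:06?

frame 6786

Total seconds to the label: (0 × 3600 + 3 × 60 + 46) = 226.
Frame index = 226 × 30 + 6 = 6786.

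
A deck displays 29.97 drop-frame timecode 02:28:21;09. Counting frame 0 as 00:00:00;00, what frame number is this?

Complete 10-minute blocks: 14, each 17982 frames → 251748.
Remaining 8 whole minutes in the current block: 1800 + 7 × 1798 = 14386 frames.
Within the current minute: 21 × 30 + 9 − 2 = 637 (labels ;00/;01 skipped at this minute). Total = 251748 + 14386 + 637 = 266771.

266771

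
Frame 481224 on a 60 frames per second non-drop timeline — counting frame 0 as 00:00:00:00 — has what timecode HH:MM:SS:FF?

481224 ÷ 60 = 8020 full seconds, remainder 24 frames.
8020 s = 2 h 13 min 40 s.
Timecode: 02:13:40:24.

02:13:40:24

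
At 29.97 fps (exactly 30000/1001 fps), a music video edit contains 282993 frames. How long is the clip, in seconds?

Running time = 282993 / (30000/1001) = 9442.5331 s.

9442.5331 seconds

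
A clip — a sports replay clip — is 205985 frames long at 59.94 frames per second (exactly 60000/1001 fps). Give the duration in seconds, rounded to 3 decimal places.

Running time = 205985 × 1001/60000 = 41238197/12000 s ≈ 3436.516 s.

3436.516 seconds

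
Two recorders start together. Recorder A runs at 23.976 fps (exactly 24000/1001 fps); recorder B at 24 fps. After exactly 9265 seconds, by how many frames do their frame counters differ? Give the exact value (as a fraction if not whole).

222360/1001 frames

A emits 24000/1001 × 9265 = 222360000/1001 frames; B emits 24 × 9265 = 222360.
Difference = 222360/1001 frames (≈ 222.1379); B is ahead of A.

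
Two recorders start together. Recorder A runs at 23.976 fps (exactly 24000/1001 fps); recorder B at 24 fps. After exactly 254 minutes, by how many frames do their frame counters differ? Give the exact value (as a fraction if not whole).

254 min = 15240 s.
A emits 24000/1001 × 15240 = 365760000/1001 frames; B emits 24 × 15240 = 365760.
Difference = 365760/1001 frames (≈ 365.3946); B is ahead of A.

365760/1001 frames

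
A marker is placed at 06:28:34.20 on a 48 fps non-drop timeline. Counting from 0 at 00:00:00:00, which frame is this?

Total seconds to the label: (6 × 3600 + 28 × 60 + 34) = 23314.
Frame index = 23314 × 48 + 20 = 1119092.

1119092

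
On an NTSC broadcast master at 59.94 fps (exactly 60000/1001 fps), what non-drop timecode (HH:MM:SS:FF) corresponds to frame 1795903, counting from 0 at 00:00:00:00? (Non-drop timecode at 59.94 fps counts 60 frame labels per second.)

08:18:51:43

1795903 ÷ 60 = 29931 full seconds, remainder 43 frames.
29931 s = 8 h 18 min 51 s.
Timecode: 08:18:51:43.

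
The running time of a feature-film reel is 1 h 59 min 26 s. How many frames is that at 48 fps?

343968 frames

1 h 59 min 26 s = 7166 s.
Frames = 7166 × 48 = 343968.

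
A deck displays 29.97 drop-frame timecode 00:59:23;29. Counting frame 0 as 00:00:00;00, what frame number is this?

106811

Complete 10-minute blocks: 5, each 17982 frames → 89910.
Remaining 9 whole minutes in the current block: 1800 + 8 × 1798 = 16184 frames.
Within the current minute: 23 × 30 + 29 − 2 = 717 (labels ;00/;01 skipped at this minute). Total = 89910 + 16184 + 717 = 106811.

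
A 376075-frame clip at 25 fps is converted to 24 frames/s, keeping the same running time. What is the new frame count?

361032 frames

Target frames = source frames × (target rate / source rate) = 376075 × (24)/(25) = 376075 × 24/25 = 361032.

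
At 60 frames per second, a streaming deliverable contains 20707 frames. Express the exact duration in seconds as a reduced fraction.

20707/60 seconds

Running time = 20707 ÷ (60) = 20707 × 1/60 = 20707/60 s.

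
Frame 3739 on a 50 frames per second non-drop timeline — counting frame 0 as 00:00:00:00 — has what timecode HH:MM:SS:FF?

3739 ÷ 50 = 74 full seconds, remainder 39 frames.
74 s = 0 h 1 min 14 s.
Timecode: 00:01:14:39.

00:01:14:39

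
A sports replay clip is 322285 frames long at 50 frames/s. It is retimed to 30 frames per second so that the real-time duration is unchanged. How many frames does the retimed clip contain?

193371 frames

Target frames = source frames × (target rate / source rate) = 322285 × (30)/(50) = 322285 × 3/5 = 193371.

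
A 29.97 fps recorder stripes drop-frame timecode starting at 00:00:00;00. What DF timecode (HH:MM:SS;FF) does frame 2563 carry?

00:01:25;15

Each 10-minute DF block holds 10 × 60 × 30 − 9 × 2 = 17982 frames. 2563 ÷ 17982 → 0 full blocks, remainder 2563.
Within the partial block the first minute is 1800 frames and each further minute 1798, so 1 further minute boundary passed. Total skipped labels = 18 × 0 + 2 × 1 = 2.
Non-drop label index = 2563 + 2 = 2565; at 30 labels/s that is 00:01:25:15, i.e. DF 00:01:25;15.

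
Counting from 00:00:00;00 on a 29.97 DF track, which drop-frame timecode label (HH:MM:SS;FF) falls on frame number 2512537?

Ten DF minutes hold 17982 frames, so frame 2512537 lies in block 139 (frames 2499498–2517479) with 13039 frames into that block.
The block's first minute is 1800 frames and the rest 1798 each; 13039 frames reaches minute 7, so 139 × 18 + 7 × 2 = 2516 labels have been skipped so far.
Adding those back, label number 2512537 + 2516 = 2515053 at 30 labels/s is 83835 s + 3 f = 23 h 17 min 15 s frame 3, i.e. 23:17:15;03.

23:17:15;03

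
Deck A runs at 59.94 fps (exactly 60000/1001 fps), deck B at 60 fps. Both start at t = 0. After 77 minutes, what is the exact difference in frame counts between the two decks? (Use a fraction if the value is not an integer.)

77 min = 4620 s.
A emits 60000/1001 × 4620 = 3600000/13 frames; B emits 60 × 4620 = 277200.
Difference = 3600/13 frames (≈ 276.9231); B is ahead of A.

3600/13 frames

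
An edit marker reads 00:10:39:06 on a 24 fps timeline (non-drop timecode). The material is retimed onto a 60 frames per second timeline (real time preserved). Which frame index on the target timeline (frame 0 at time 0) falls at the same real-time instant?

frame 38355

Source frame index: (0×3600 + 10×60 + 39) × 24 + 6 = 15342.
Real time: 15342 / (24) = 2557/4 s.
Target frame: (2557/4) × (60) = 38355.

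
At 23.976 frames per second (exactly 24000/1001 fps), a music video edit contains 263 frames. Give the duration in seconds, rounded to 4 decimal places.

10.9693 seconds

Running time = 263 × 1001/24000 = 263263/24000 s ≈ 10.9693 s.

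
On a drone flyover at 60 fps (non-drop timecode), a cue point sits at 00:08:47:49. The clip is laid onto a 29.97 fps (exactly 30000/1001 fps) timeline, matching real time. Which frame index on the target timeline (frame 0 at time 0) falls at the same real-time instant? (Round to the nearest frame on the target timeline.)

Source frame index: (0×3600 + 8×60 + 47) × 60 + 49 = 31669.
Real time: 31669 / (60) = 31669/60 s.
Target frame: (31669/60) × (30000/1001) = 1439500/91 ≈ 15818.681 → 15819.

frame 15819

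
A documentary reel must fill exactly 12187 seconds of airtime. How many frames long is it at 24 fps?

292488 frames

Frames = 12187 × 24 = 292488.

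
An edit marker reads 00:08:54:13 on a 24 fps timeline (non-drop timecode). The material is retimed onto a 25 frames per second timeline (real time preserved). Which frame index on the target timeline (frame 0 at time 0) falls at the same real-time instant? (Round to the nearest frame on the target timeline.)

frame 13364

Source frame index: (0×3600 + 8×60 + 54) × 24 + 13 = 12829.
Real time: 12829 / (24) = 12829/24 s.
Target frame: (12829/24) × (25) = 320725/24 ≈ 13363.542 → 13364.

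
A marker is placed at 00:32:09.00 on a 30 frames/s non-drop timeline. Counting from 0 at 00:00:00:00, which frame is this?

Total seconds to the label: (0 × 3600 + 32 × 60 + 9) = 1929.
Frame index = 1929 × 30 + 0 = 57870.

57870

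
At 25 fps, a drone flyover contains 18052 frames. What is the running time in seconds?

722.08 seconds

Running time = 18052 / (25) = 722.08 s.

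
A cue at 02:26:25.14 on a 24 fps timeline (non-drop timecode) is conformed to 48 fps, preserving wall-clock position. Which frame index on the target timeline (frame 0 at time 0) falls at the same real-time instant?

Source frame index: (2×3600 + 26×60 + 25) × 24 + 14 = 210854.
Real time: 210854 / (24) = 105427/12 s.
Target frame: (105427/12) × (48) = 421708.

frame 421708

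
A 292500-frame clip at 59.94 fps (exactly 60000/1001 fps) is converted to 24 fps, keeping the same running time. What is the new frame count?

Target frames = source frames × (target rate / source rate) = 292500 × (24)/(60000/1001) = 292500 × 1001/2500 = 117117.

117117 frames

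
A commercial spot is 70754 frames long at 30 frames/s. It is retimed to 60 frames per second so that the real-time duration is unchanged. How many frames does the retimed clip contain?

Frames at target rate = 70754 × (60) / (30) = 141508.

141508 frames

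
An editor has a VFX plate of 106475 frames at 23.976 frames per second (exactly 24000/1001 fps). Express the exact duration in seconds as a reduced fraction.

Running time = 106475 ÷ (24000/1001) = 106475 × 1001/24000 = 4263259/960 s.

4263259/960 seconds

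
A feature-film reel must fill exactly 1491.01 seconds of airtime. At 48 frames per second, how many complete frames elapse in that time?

71568 frames

Frames = 1491.01 × 48 = 1789212/25 ≈ 71568.4800.
Complete frames: 71568.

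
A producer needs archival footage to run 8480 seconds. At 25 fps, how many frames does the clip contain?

Frames = 8480 × 25 = 212000.

212000 frames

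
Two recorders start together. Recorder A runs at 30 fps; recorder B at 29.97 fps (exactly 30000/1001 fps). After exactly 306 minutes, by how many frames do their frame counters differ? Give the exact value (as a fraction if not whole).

550800/1001 frames

306 min = 18360 s.
A emits 30 × 18360 = 550800 frames; B emits 30000/1001 × 18360 = 550800000/1001.
Difference = 550800/1001 frames (≈ 550.2498); B is behind A.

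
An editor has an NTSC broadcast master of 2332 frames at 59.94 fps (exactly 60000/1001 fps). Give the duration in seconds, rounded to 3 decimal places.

Running time = 2332 × 1001/60000 = 583583/15000 s ≈ 38.906 s.

38.906 seconds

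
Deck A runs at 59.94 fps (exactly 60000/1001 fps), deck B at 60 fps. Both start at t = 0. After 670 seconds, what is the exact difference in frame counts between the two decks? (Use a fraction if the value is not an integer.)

A emits 60000/1001 × 670 = 40200000/1001 frames; B emits 60 × 670 = 40200.
Difference = 40200/1001 frames (≈ 40.1598); B is ahead of A.

40200/1001 frames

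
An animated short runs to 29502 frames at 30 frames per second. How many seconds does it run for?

983.4 seconds

Running time = 29502 / (30) = 983.4 s.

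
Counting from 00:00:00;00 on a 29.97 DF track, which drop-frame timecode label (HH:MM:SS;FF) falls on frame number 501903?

Ten DF minutes hold 17982 frames, so frame 501903 lies in block 27 (frames 485514–503495) with 16389 frames into that block.
The block's first minute is 1800 frames and the rest 1798 each; 16389 frames reaches minute 9, so 27 × 18 + 9 × 2 = 504 labels have been skipped so far.
Adding those back, label number 501903 + 504 = 502407 at 30 labels/s is 16746 s + 27 f = 4 h 39 min 6 s frame 27, i.e. 04:39:06;27.

04:39:06;27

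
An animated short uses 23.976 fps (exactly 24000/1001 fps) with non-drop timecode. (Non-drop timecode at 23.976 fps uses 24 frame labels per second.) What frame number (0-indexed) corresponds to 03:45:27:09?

324657

Total seconds to the label: (3 × 3600 + 45 × 60 + 27) = 13527.
Frame index = 13527 × 24 + 9 = 324657.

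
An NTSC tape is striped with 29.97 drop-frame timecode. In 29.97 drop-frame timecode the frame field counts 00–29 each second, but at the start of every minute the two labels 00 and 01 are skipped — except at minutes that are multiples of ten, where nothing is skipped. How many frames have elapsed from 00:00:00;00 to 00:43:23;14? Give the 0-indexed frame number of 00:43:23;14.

78026

Complete 10-minute blocks: 4, each 17982 frames → 71928.
Remaining 3 whole minutes in the current block: 1800 + 2 × 1798 = 5396 frames.
Within the current minute: 23 × 30 + 14 − 2 = 702 (labels ;00/;01 skipped at this minute). Total = 71928 + 5396 + 702 = 78026.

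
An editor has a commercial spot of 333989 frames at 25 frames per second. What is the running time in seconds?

13359.56 seconds

Running time = 333989 / (25) = 13359.56 s.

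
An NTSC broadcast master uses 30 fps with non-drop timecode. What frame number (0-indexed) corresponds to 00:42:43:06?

76896

Total seconds to the label: (0 × 3600 + 42 × 60 + 43) = 2563.
Frame index = 2563 × 30 + 6 = 76896.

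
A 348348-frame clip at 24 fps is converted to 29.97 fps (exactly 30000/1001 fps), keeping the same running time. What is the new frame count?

435000 frames

Target frames = source frames × (target rate / source rate) = 348348 × (30000/1001)/(24) = 348348 × 1250/1001 = 435000.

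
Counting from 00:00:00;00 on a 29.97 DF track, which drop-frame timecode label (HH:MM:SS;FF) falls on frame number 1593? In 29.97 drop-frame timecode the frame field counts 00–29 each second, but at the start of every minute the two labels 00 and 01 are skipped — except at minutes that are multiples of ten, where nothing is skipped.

00:00:53;03

Each 10-minute DF block holds 10 × 60 × 30 − 9 × 2 = 17982 frames. 1593 ÷ 17982 → 0 full blocks, remainder 1593.
Within the partial block the first minute is 1800 frames and each further minute 1798, so 0 further minute boundaries passed. Total skipped labels = 18 × 0 + 2 × 0 = 0.
Non-drop label index = 1593 + 0 = 1593; at 30 labels/s that is 00:00:53:03, i.e. DF 00:00:53;03.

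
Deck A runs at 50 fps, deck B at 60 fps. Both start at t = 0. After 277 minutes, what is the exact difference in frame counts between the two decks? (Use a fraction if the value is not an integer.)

277 min = 16620 s.
A emits 50 × 16620 = 831000 frames; B emits 60 × 16620 = 997200.
Difference = 166200 frames; B is ahead of A.

166200 frames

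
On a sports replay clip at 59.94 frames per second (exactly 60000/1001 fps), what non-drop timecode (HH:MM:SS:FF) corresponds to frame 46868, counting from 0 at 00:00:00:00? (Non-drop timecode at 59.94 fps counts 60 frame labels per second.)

46868 ÷ 60 = 781 full seconds, remainder 8 frames.
781 s = 0 h 13 min 1 s.
Timecode: 00:13:01:08.

00:13:01:08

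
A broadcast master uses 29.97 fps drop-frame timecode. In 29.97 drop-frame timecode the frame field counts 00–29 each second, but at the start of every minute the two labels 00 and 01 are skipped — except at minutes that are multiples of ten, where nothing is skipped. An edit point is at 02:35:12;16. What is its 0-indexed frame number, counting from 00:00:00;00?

Complete 10-minute blocks: 15, each 17982 frames → 269730.
Remaining 5 whole minutes in the current block: 1800 + 4 × 1798 = 8992 frames.
Within the current minute: 12 × 30 + 16 − 2 = 374 (labels ;00/;01 skipped at this minute). Total = 269730 + 8992 + 374 = 279096.

279096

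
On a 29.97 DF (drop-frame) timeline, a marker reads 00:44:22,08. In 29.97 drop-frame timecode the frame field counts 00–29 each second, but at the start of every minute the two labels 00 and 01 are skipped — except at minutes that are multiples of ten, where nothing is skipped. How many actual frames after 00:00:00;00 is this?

79788

Complete 10-minute blocks: 4, each 17982 frames → 71928.
Remaining 4 whole minutes in the current block: 1800 + 3 × 1798 = 7194 frames.
Within the current minute: 22 × 30 + 8 − 2 = 666 (labels ;00/;01 skipped at this minute). Total = 71928 + 7194 + 666 = 79788.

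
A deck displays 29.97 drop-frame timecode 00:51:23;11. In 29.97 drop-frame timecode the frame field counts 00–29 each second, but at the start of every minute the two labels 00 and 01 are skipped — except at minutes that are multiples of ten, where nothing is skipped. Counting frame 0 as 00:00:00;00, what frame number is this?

Complete 10-minute blocks: 5, each 17982 frames → 89910.
Remaining 1 whole minute in the current block: 1800 + 0 × 1798 = 1800 frames.
Within the current minute: 23 × 30 + 11 − 2 = 699 (labels ;00/;01 skipped at this minute). Total = 89910 + 1800 + 699 = 92409.

92409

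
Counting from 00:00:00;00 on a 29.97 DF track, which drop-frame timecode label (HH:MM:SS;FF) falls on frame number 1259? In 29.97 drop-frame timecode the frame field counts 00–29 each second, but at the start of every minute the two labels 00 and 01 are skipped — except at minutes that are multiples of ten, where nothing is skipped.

00:00:41;29

Each 10-minute DF block holds 10 × 60 × 30 − 9 × 2 = 17982 frames. 1259 ÷ 17982 → 0 full blocks, remainder 1259.
Within the partial block the first minute is 1800 frames and each further minute 1798, so 0 further minute boundaries passed. Total skipped labels = 18 × 0 + 2 × 0 = 0.
Non-drop label index = 1259 + 0 = 1259; at 30 labels/s that is 00:00:41:29, i.e. DF 00:00:41;29.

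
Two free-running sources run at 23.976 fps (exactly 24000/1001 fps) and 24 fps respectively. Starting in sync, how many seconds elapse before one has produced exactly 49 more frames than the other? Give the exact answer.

The gap grows by |24 − 24000/1001| = 24/1001 frames per second.
Time for a 49-frame gap: 49 ÷ (24/1001) = 49049/24 s.

49049/24 seconds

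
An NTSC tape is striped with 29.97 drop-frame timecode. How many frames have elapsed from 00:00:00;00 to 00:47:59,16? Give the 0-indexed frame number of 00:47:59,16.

86300

Complete 10-minute blocks: 4, each 17982 frames → 71928.
Remaining 7 whole minutes in the current block: 1800 + 6 × 1798 = 12588 frames.
Within the current minute: 59 × 30 + 16 − 2 = 1784 (labels ;00/;01 skipped at this minute). Total = 71928 + 12588 + 1784 = 86300.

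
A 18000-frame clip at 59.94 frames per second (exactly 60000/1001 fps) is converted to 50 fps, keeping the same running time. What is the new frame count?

15015 frames

Target frames = source frames × (target rate / source rate) = 18000 × (50)/(60000/1001) = 18000 × 1001/1200 = 15015.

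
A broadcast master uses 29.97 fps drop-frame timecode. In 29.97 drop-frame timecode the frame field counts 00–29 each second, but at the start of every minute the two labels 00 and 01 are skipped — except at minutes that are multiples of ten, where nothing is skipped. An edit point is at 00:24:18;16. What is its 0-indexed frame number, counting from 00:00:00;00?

43712

Complete 10-minute blocks: 2, each 17982 frames → 35964.
Remaining 4 whole minutes in the current block: 1800 + 3 × 1798 = 7194 frames.
Within the current minute: 18 × 30 + 16 − 2 = 554 (labels ;00/;01 skipped at this minute). Total = 35964 + 7194 + 554 = 43712.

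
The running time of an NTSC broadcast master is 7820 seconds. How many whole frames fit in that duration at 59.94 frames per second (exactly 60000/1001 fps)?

468731 frames

Frames = 7820 × 60000/1001 = 469200000/1001 ≈ 468731.2687.
Complete frames: 468731.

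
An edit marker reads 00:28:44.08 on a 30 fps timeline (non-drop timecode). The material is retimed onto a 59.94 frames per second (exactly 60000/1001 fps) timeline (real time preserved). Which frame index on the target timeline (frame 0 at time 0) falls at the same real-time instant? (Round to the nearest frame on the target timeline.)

Source frame index: (0×3600 + 28×60 + 44) × 30 + 8 = 51728.
Real time: 51728 / (30) = 25864/15 s.
Target frame: (25864/15) × (60000/1001) = 103456000/1001 ≈ 103352.647 → 103353.

frame 103353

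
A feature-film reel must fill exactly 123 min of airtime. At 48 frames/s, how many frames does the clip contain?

123 min = 7380 s.
Frames = 7380 × 48 = 354240.

354240 frames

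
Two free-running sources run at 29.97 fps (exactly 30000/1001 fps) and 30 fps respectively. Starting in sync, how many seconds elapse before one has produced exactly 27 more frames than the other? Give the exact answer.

900.9 seconds

The gap grows by |30 − 30000/1001| = 30/1001 frames per second.
Time for a 27-frame gap: 27 ÷ (30/1001) = 900.9 s.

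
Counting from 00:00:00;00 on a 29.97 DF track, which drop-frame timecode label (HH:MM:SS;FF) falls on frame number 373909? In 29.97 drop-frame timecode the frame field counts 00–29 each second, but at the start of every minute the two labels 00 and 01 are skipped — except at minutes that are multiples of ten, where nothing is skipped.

Ten DF minutes hold 17982 frames, so frame 373909 lies in block 20 (frames 359640–377621) with 14269 frames into that block.
The block's first minute is 1800 frames and the rest 1798 each; 14269 frames reaches minute 7, so 20 × 18 + 7 × 2 = 374 labels have been skipped so far.
Adding those back, label number 373909 + 374 = 374283 at 30 labels/s is 12476 s + 3 f = 3 h 27 min 56 s frame 3, i.e. 03:27:56;03.

03:27:56;03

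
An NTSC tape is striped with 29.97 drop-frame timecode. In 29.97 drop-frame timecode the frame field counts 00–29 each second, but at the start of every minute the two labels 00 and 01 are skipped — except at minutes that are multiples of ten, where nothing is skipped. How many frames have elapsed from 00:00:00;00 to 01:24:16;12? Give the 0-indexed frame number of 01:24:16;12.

As if non-drop at 30 labels/s: (1 × 3600 + 24 × 60 + 16) × 30 + 12 = 151692.
Minute boundaries passed: 84; those not divisible by 10: 84 − 8 = 76; dropped labels = 2 × 76 = 152.
Actual frame index = 151692 − 152 = 151540.

151540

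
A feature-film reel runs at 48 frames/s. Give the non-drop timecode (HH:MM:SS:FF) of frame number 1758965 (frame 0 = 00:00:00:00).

10:10:45:05

1758965 ÷ 48 = 36645 full seconds, remainder 5 frames.
36645 s = 10 h 10 min 45 s.
Timecode: 10:10:45:05.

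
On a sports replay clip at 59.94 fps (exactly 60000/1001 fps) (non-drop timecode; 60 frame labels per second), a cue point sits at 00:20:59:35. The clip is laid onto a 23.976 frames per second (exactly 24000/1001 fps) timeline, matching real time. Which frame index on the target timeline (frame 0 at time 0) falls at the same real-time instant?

frame 30230

Source frame index: (0×3600 + 20×60 + 59) × 60 + 35 = 75575.
Real time: 75575 / (60000/1001) = 3026023/2400 s.
Target frame: (3026023/2400) × (24000/1001) = 30230.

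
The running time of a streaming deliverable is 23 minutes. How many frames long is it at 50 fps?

23 min = 1380 s.
Frames = 1380 × 50 = 69000.

69000 frames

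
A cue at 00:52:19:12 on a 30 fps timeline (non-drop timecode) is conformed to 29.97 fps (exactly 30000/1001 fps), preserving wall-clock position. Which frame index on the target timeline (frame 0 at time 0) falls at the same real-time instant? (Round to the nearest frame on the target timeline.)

Source frame index: (0×3600 + 52×60 + 19) × 30 + 12 = 94182.
Real time: 94182 / (30) = 15697/5 s.
Target frame: (15697/5) × (30000/1001) = 8562000/91 ≈ 94087.912 → 94088.

frame 94088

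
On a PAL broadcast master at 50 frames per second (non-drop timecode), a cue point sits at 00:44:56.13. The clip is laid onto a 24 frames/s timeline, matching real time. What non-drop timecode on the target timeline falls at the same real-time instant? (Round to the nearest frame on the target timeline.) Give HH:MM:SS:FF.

00:44:56:06

Source frame index: (0×3600 + 44×60 + 56) × 50 + 13 = 134813.
Real time: 134813 / (50) = 134813/50 s.
Target frame: (134813/50) × (24) = 1617756/25 ≈ 64710.240 → 64710.
At 24 labels/s: frame 64710 → 00:44:56:06.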